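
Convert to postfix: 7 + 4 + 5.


Left to right (same or higher precedence on left)
Postfix: 7 4 + 5 +


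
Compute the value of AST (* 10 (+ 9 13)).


Evaluate inner: (+ 9 13) = 22
Evaluate root: (* 10 22) = 220
Result: 220


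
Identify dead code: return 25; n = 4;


statement follows a return and is unreachable
Dead: 'n = 4'


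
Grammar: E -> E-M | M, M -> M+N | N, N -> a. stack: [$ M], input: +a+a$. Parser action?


shift '+' to continue M -> M+N
Action: shift


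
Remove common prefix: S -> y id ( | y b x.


Common prefix: 'y'
Factored: S -> y S', S' -> id ( | b x


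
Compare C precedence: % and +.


'%' is multiplicative (level 10); '+' is additive (level 9)
Higher level binds tighter
'%' has higher precedence than '+'


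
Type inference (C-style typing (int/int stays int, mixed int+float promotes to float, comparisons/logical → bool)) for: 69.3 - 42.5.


Operand types: float - float
Rule: mixed int/float promotes to float; int/int stays int
Result type: float


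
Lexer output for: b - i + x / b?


Scan left to right, longest-match per lexeme
Tokens: ID(b), OP(-), ID(i), OP(+), ID(x), OP(/), ID(b)


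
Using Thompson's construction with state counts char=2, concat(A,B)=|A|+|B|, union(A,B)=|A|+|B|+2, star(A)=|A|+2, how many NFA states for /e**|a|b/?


Syntax tree has 3 char leaf(s), 2 union(s), 2 star(s)
chars contribute 3×2 = 6; each union adds +2; each star adds +2
Total: 6 + 4 + 4 = 14 states


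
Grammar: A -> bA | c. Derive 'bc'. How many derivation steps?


Derivation: A => bA => bc
Steps: 2


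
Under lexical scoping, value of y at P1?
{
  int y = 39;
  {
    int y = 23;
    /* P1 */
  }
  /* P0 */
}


y declared in the same block as P1
y = 23


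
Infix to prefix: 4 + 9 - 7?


left-to-right (same/higher precedence on left): tree is (- (+ 4 9) 7)
Prefix: - + 4 9 7


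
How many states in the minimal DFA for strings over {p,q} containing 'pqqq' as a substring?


KMP-style automaton: 4 progress states + 1 absorbing accept = 5
Minimal DFA: 5 states


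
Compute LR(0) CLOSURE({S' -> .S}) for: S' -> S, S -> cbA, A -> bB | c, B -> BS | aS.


Start: S' -> .S
For each item with dot before a nonterminal B, add B -> .γ for every B-production
Closure: [S' -> .S, S -> .cbA]


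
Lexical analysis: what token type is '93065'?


Pattern: digits only
Type: INTEGER_LITERAL


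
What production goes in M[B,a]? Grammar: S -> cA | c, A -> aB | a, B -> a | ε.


For [B, a]: 'a' ∈ FIRST(a)
Entry: B -> a


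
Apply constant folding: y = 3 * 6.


3 * 6 = 18 at compile time
Optimized: y = 18


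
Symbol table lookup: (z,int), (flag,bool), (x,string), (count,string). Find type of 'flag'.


Lookup 'flag' → type bool


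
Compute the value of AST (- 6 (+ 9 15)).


Evaluate inner: (+ 9 15) = 24
Evaluate root: (- 6 24) = -18
Result: -18


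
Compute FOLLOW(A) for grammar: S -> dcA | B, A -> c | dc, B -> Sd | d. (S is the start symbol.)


$ ∈ FOLLOW(S). For each A -> αBβ: add FIRST(β)\{ε} to FOLLOW(B); if β nullable, add FOLLOW(A).
FOLLOW(A) = {$, d}


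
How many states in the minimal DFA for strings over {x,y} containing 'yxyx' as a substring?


KMP-style automaton: 4 progress states + 1 absorbing accept = 5
Minimal DFA: 5 states


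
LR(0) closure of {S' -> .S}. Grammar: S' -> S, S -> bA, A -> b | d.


Start: S' -> .S
For each item with dot before a nonterminal B, add B -> .γ for every B-production
Closure: [S' -> .S, S -> .bA]


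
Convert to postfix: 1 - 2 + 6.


Left to right (same or higher precedence on left)
Postfix: 1 2 - 6 +


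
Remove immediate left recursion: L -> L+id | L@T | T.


Left-recursive alternatives: L+id, L@T; non-recursive: T
Introduce L': L -> TL', L' -> +idL' | @TL' | ε


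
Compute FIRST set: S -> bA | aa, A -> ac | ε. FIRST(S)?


Per alternative of S: FIRST(bA) = {b}; FIRST(aa) = {a}
FIRST(S) = {a, b}


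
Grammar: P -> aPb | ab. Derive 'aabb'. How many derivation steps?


Derivation: P => aPb => aabb
Steps: 2


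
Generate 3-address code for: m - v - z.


Break into single-operator statements:
t1 = m - v
t2 = t1 - z


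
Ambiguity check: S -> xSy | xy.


balanced x^n…y^n: each string has a unique parse
Unambiguous


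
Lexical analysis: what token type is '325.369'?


Pattern: digits with a decimal point
Type: FLOAT_LITERAL


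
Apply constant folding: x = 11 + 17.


11 + 17 = 28 at compile time
Optimized: x = 28


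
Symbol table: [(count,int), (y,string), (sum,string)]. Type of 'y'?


Lookup 'y' → type string


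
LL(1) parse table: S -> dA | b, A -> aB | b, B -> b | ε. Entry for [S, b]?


For [S, b]: 'b' ∈ FIRST(b)
Entry: S -> b


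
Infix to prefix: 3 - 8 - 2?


left-to-right (same/higher precedence on left): tree is (- (- 3 8) 2)
Prefix: - - 3 8 2


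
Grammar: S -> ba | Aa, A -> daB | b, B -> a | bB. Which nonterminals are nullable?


A nonterminal is nullable iff some alternative derives ε (directly, or every symbol in it is nullable)
Nullable: {}


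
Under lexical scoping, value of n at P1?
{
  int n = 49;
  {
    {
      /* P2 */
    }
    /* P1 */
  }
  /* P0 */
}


P1's block does not declare n; resolves to the enclosing declaration at depth 0
n = 49


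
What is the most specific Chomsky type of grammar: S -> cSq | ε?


Single nonterminal LHS, but c^n q^n is not regular
Classification: Type 2 (Context-Free)


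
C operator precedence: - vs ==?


'-' is additive (level 9); '==' is equality (level 6)
Higher level binds tighter
'-' has higher precedence than '=='


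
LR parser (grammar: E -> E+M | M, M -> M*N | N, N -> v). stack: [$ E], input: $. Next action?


start symbol E on stack, input exhausted
Action: accept


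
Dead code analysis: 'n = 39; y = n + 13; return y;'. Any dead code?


n is read by y's definition; y is returned
No dead code


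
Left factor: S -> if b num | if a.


Common prefix: 'if'
Factored: S -> if S', S' -> b num | a


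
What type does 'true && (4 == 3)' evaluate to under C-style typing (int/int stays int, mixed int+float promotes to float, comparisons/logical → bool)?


Operand types: bool && bool
Rule: logical operators take bool operands and yield bool
Result type: bool


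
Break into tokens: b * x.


Scan left to right, longest-match per lexeme
Tokens: ID(b), OP(*), ID(x)


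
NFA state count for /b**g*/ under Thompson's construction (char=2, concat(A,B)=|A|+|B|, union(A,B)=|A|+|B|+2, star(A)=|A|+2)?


Syntax tree has 2 char leaf(s), 0 union(s), 3 star(s)
chars contribute 2×2 = 4; each union adds +2; each star adds +2
Total: 4 + 0 + 6 = 10 states


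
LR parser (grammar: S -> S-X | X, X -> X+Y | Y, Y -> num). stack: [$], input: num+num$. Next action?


no handle on stack; shift 'num'
Action: shift


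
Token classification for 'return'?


Pattern: reserved word
Type: KEYWORD


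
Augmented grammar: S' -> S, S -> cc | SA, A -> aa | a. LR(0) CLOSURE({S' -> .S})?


Start: S' -> .S
For each item with dot before a nonterminal B, add B -> .γ for every B-production
Closure: [S' -> .S, S -> .cc, S -> .SA]


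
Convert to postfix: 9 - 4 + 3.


Left to right (same or higher precedence on left)
Postfix: 9 4 - 3 +


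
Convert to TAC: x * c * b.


Break into single-operator statements:
t1 = x * c
t2 = t1 * b


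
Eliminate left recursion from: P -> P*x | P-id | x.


Left-recursive alternatives: P*x, P-id; non-recursive: x
Introduce P': P -> xP', P' -> *xP' | -idP' | ε


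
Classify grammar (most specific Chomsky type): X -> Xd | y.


Left-linear: every RHS is a terminal or one nonterminal followed by a terminal
Classification: Type 3 (Regular)


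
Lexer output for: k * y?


Scan left to right, longest-match per lexeme
Tokens: ID(k), OP(*), ID(y)


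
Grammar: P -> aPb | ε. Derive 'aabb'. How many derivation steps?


Derivation: P => aPb => aaPbb => aabb
Steps: 3


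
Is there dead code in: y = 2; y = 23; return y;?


first assignment to y is overwritten before any read
Dead: 'y = 2'


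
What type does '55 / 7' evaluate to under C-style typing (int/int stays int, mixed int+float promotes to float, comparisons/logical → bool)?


Operand types: int / int
Rule: mixed int/float promotes to float; int/int stays int
Result type: int


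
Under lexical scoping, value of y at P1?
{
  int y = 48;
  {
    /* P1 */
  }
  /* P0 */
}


P1's block does not declare y; resolves to the enclosing declaration at depth 0
y = 48


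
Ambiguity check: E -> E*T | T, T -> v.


precedence layered via separate nonterminal T: deterministic
Unambiguous


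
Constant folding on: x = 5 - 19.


5 - 19 = -14 at compile time
Optimized: x = -14


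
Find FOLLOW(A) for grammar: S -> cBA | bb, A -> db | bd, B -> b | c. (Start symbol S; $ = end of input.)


$ ∈ FOLLOW(S). For each A -> αBβ: add FIRST(β)\{ε} to FOLLOW(B); if β nullable, add FOLLOW(A).
FOLLOW(A) = {$}


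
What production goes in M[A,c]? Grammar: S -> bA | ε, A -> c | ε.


For [A, c]: 'c' ∈ FIRST(c)
Entry: A -> c


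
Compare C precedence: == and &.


'==' is equality (level 6); '&' is bitwise AND (level 5)
Higher level binds tighter
'==' has higher precedence than '&'


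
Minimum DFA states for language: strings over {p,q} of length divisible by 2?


Track length mod 2: states 0..1, accept at 0
Minimal DFA: 2 states


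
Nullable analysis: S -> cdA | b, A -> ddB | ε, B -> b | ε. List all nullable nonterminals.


A nonterminal is nullable iff some alternative derives ε (directly, or every symbol in it is nullable)
Nullable: {A, B}


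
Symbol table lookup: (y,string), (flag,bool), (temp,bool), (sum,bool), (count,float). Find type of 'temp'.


Lookup 'temp' → type bool


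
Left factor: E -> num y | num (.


Common prefix: 'num'
Factored: E -> num E', E' -> y | (


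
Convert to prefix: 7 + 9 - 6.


left-to-right (same/higher precedence on left): tree is (- (+ 7 9) 6)
Prefix: - + 7 9 6


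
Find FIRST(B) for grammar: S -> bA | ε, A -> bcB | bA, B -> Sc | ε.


Per alternative of B: FIRST(Sc) = {b, c}; FIRST(ε) = {ε}
FIRST(B) = {b, c, ε}


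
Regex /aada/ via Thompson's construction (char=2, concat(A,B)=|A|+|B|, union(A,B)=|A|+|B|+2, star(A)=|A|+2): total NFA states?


Syntax tree has 4 char leaf(s), 0 union(s), 0 star(s)
chars contribute 4×2 = 8; each union adds +2; each star adds +2
Total: 8 + 0 + 0 = 8 states


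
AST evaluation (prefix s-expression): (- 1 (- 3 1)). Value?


Evaluate inner: (- 3 1) = 2
Evaluate root: (- 1 2) = -1
Result: -1


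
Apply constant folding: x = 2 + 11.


2 + 11 = 13 at compile time
Optimized: x = 13


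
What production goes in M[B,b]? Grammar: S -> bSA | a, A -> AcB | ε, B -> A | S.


For [B, b]: 'b' ∈ FIRST(S)
Entry: B -> S


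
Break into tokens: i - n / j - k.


Scan left to right, longest-match per lexeme
Tokens: ID(i), OP(-), ID(n), OP(/), ID(j), OP(-), ID(k)


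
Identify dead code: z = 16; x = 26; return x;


z is assigned but never read
Dead: 'z = 16'


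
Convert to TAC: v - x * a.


Break into single-operator statements:
t1 = x * a
t2 = v - t1


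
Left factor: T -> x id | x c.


Common prefix: 'x'
Factored: T -> x T', T' -> id | c


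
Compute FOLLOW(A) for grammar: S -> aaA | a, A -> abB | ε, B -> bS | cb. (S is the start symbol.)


$ ∈ FOLLOW(S). For each A -> αBβ: add FIRST(β)\{ε} to FOLLOW(B); if β nullable, add FOLLOW(A).
FOLLOW(A) = {$}


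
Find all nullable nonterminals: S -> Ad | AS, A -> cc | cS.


A nonterminal is nullable iff some alternative derives ε (directly, or every symbol in it is nullable)
Nullable: {}


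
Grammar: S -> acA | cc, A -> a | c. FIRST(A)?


Per alternative of A: FIRST(a) = {a}; FIRST(c) = {c}
FIRST(A) = {a, c}


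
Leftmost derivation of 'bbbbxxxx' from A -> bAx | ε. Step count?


Derivation: A => bAx => bbAxx => bbbAxxx => bbbbAxxxx => bbbbxxxx
Steps: 5


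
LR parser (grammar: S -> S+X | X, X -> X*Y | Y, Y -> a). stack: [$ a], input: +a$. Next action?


'a' on top is the handle for Y -> a
Action: reduce (Y -> a)


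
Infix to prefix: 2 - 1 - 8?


left-to-right (same/higher precedence on left): tree is (- (- 2 1) 8)
Prefix: - - 2 1 8


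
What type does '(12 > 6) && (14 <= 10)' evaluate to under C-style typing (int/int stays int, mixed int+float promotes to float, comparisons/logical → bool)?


Operand types: bool && bool
Rule: logical operators take bool operands and yield bool
Result type: bool


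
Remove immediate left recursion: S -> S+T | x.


Left-recursive alternatives: S+T; non-recursive: x
Introduce S': S -> xS', S' -> +TS' | ε


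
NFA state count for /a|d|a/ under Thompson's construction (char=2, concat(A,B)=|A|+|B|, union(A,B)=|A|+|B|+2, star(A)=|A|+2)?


Syntax tree has 3 char leaf(s), 2 union(s), 0 star(s)
chars contribute 3×2 = 6; each union adds +2; each star adds +2
Total: 6 + 4 + 0 = 10 states


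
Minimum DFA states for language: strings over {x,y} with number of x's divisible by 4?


Track (count of x) mod 4: states 0..3, accept at 0
Minimal DFA: 4 states


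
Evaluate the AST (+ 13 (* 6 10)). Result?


Evaluate inner: (* 6 10) = 60
Evaluate root: (+ 13 60) = 73
Result: 73


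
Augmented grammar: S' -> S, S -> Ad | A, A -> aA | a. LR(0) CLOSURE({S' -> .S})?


Start: S' -> .S
For each item with dot before a nonterminal B, add B -> .γ for every B-production
Closure: [S' -> .S, S -> .Ad, S -> .A, A -> .aA, A -> .a]


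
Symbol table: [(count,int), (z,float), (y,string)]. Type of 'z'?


Lookup 'z' → type float


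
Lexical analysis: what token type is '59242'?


Pattern: digits only
Type: INTEGER_LITERAL


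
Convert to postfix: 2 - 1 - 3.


Left to right (same or higher precedence on left)
Postfix: 2 1 - 3 -


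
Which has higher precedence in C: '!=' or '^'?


'!=' is equality (level 6); '^' is bitwise XOR (level 4)
Higher level binds tighter
'!=' has higher precedence than '^'


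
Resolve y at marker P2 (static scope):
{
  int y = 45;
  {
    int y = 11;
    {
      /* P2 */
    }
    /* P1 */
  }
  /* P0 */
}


P2's block does not declare y; resolves to the enclosing declaration at depth 1
y = 11


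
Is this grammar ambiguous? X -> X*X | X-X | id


'id*id-id' has two parse trees (no precedence encoded between * and -)
Ambiguous


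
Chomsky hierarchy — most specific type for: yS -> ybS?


LHS has context (more than one symbol) and |LHS| ≤ |RHS|
Classification: Type 1 (Context-Sensitive)


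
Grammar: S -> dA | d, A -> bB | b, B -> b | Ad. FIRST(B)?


Per alternative of B: FIRST(b) = {b}; FIRST(Ad) = {b}
FIRST(B) = {b}


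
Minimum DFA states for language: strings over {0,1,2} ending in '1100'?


Track the longest suffix of input matching a prefix of '1100': 5 classes (prefixes of length 0..4)
Minimal DFA: 5 states


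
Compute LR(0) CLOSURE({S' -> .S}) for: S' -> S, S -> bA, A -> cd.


Start: S' -> .S
For each item with dot before a nonterminal B, add B -> .γ for every B-production
Closure: [S' -> .S, S -> .bA]


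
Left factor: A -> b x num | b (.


Common prefix: 'b'
Factored: A -> b A', A' -> x num | (


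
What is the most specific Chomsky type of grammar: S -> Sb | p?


Left-linear: every RHS is a terminal or one nonterminal followed by a terminal
Classification: Type 3 (Regular)


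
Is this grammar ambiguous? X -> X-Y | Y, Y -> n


precedence layered via separate nonterminal Y: deterministic
Unambiguous


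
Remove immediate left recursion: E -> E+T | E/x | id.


Left-recursive alternatives: E+T, E/x; non-recursive: id
Introduce E': E -> idE', E' -> +TE' | /xE' | ε


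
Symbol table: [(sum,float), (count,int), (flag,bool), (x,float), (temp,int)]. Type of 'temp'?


Lookup 'temp' → type int


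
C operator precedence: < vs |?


'<' is relational (level 7); '|' is bitwise OR (level 3)
Higher level binds tighter
'<' has higher precedence than '|'


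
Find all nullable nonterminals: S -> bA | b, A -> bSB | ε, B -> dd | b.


A nonterminal is nullable iff some alternative derives ε (directly, or every symbol in it is nullable)
Nullable: {A}


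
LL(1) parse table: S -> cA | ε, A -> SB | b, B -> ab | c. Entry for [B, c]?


For [B, c]: 'c' ∈ FIRST(c)
Entry: B -> c


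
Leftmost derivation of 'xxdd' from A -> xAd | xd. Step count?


Derivation: A => xAd => xxdd
Steps: 2


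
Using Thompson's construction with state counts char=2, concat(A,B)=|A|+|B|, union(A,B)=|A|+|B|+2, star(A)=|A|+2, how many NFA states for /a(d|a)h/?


Syntax tree has 4 char leaf(s), 1 union(s), 0 star(s)
chars contribute 4×2 = 8; each union adds +2; each star adds +2
Total: 8 + 2 + 0 = 10 states


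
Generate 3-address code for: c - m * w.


Break into single-operator statements:
t1 = m * w
t2 = c - t1


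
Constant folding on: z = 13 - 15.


13 - 15 = -2 at compile time
Optimized: z = -2


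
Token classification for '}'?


Pattern: delimiter/punctuation
Type: PUNCTUATION


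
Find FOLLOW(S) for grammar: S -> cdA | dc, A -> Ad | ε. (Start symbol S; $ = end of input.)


$ ∈ FOLLOW(S). For each A -> αBβ: add FIRST(β)\{ε} to FOLLOW(B); if β nullable, add FOLLOW(A).
FOLLOW(S) = {$}


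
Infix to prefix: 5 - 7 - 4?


left-to-right (same/higher precedence on left): tree is (- (- 5 7) 4)
Prefix: - - 5 7 4


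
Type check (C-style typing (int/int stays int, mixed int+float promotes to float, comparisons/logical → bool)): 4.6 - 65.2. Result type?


Operand types: float - float
Rule: mixed int/float promotes to float; int/int stays int
Result type: float


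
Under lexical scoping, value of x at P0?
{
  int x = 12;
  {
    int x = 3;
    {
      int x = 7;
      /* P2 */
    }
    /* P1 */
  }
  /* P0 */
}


x declared in the same block as P0
x = 12


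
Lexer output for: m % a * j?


Scan left to right, longest-match per lexeme
Tokens: ID(m), OP(%), ID(a), OP(*), ID(j)


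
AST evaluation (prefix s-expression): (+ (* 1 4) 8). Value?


Evaluate inner: (* 1 4) = 4
Evaluate root: (+ 4 8) = 12
Result: 12


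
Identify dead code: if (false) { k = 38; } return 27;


condition is constant false, so the whole block is unreachable
Dead: 'if (false) { k = 38; }'


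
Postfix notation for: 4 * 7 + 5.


Left to right (same or higher precedence on left)
Postfix: 4 7 * 5 +


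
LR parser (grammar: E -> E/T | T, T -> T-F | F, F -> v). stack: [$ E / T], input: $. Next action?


handle 'E/T' on top; lookahead ∈ FOLLOW(E) = {/, $}
Action: reduce (E -> E/T)


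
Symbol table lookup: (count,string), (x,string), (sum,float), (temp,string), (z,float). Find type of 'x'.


Lookup 'x' → type string


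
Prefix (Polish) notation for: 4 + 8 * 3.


'*' binds tighter: tree is (+ 4 (* 8 3))
Prefix: + 4 * 8 3


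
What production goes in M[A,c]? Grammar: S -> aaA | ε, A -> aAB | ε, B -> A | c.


For [A, c]: ε is nullable and 'c' ∈ FOLLOW(A)
Entry: A -> ε


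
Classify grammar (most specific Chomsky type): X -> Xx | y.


Left-linear: every RHS is a terminal or one nonterminal followed by a terminal
Classification: Type 3 (Regular)


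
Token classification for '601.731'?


Pattern: digits with a decimal point
Type: FLOAT_LITERAL


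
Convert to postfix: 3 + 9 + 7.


Left to right (same or higher precedence on left)
Postfix: 3 9 + 7 +


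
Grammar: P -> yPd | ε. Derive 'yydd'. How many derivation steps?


Derivation: P => yPd => yyPdd => yydd
Steps: 3


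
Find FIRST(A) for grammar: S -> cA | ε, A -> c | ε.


Per alternative of A: FIRST(c) = {c}; FIRST(ε) = {ε}
FIRST(A) = {c, ε}


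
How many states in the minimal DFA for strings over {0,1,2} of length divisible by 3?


Track length mod 3: states 0..2, accept at 0
Minimal DFA: 3 states


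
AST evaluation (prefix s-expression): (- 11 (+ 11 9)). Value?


Evaluate inner: (+ 11 9) = 20
Evaluate root: (- 11 20) = -9
Result: -9


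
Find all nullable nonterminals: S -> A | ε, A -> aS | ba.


A nonterminal is nullable iff some alternative derives ε (directly, or every symbol in it is nullable)
Nullable: {S}


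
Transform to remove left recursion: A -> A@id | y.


Left-recursive alternatives: A@id; non-recursive: y
Introduce A': A -> yA', A' -> @idA' | ε


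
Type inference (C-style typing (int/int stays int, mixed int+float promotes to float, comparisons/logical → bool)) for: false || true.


Operand types: bool || bool
Rule: logical operators take bool operands and yield bool
Result type: bool


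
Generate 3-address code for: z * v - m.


Break into single-operator statements:
t1 = z * v
t2 = t1 - m


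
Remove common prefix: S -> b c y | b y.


Common prefix: 'b'
Factored: S -> b S', S' -> c y | y


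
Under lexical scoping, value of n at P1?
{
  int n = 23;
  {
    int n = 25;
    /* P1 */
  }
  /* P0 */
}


n declared in the same block as P1
n = 25


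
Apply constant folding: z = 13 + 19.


13 + 19 = 32 at compile time
Optimized: z = 32


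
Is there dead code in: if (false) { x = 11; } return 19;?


condition is constant false, so the whole block is unreachable
Dead: 'if (false) { x = 11; }'


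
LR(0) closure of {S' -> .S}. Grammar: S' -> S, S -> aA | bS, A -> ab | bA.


Start: S' -> .S
For each item with dot before a nonterminal B, add B -> .γ for every B-production
Closure: [S' -> .S, S -> .aA, S -> .bS]


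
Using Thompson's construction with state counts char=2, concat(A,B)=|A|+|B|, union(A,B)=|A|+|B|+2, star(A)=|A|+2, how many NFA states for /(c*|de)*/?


Syntax tree has 3 char leaf(s), 1 union(s), 2 star(s)
chars contribute 3×2 = 6; each union adds +2; each star adds +2
Total: 6 + 2 + 4 = 12 states


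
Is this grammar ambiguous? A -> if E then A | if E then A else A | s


dangling else: 'if E then if E then s else s' parses two ways
Ambiguous


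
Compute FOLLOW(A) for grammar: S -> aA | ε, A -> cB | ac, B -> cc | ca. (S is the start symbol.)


$ ∈ FOLLOW(S). For each A -> αBβ: add FIRST(β)\{ε} to FOLLOW(B); if β nullable, add FOLLOW(A).
FOLLOW(A) = {$}


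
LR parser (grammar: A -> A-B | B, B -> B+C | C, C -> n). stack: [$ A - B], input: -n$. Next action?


handle 'A-B' on top; lookahead ∈ FOLLOW(A) = {-, $}
Action: reduce (A -> A-B)


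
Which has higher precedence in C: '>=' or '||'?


'>=' is relational (level 7); '||' is logical OR (level 1)
Higher level binds tighter
'>=' has higher precedence than '||'


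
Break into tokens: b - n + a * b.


Scan left to right, longest-match per lexeme
Tokens: ID(b), OP(-), ID(n), OP(+), ID(a), OP(*), ID(b)


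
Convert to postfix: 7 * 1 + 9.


Left to right (same or higher precedence on left)
Postfix: 7 1 * 9 +


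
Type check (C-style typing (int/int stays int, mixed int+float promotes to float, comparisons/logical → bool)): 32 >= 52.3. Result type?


Operand types: int >= float
Rule: comparison yields bool
Result type: bool


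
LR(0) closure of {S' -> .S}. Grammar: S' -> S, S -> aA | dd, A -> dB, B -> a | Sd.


Start: S' -> .S
For each item with dot before a nonterminal B, add B -> .γ for every B-production
Closure: [S' -> .S, S -> .aA, S -> .dd]


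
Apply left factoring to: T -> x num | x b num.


Common prefix: 'x'
Factored: T -> x T', T' -> num | b num


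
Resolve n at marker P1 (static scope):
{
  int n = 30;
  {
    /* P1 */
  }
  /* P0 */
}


P1's block does not declare n; resolves to the enclosing declaration at depth 0
n = 30


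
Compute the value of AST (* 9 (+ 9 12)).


Evaluate inner: (+ 9 12) = 21
Evaluate root: (* 9 21) = 189
Result: 189


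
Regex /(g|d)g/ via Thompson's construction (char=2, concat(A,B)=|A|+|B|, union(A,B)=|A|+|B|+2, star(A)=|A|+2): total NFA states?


Syntax tree has 3 char leaf(s), 1 union(s), 0 star(s)
chars contribute 3×2 = 6; each union adds +2; each star adds +2
Total: 6 + 2 + 0 = 8 states


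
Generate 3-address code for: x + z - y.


Break into single-operator statements:
t1 = x + z
t2 = t1 - y


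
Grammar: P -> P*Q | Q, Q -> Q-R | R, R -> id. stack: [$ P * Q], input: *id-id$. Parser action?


handle 'P*Q' on top; lookahead ∈ FOLLOW(P) = {*, $}
Action: reduce (P -> P*Q)


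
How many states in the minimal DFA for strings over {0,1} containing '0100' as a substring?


KMP-style automaton: 4 progress states + 1 absorbing accept = 5
Minimal DFA: 5 states


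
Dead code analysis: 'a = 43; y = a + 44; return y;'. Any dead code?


a is read by y's definition; y is returned
No dead code


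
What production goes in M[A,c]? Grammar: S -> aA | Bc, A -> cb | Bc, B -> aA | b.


For [A, c]: 'c' ∈ FIRST(cb)
Entry: A -> cb


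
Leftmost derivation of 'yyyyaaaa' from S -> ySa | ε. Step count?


Derivation: S => ySa => yySaa => yyySaaa => yyyySaaaa => yyyyaaaa
Steps: 5


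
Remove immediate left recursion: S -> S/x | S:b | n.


Left-recursive alternatives: S/x, S:b; non-recursive: n
Introduce S': S -> nS', S' -> /xS' | :bS' | ε


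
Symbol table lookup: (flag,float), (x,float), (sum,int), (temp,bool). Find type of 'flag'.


Lookup 'flag' → type float


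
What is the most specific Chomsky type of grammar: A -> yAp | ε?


Single nonterminal LHS, but y^n p^n is not regular
Classification: Type 2 (Context-Free)


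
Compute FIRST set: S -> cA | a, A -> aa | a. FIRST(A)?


Per alternative of A: FIRST(aa) = {a}; FIRST(a) = {a}
FIRST(A) = {a}


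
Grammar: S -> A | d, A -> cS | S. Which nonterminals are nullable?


A nonterminal is nullable iff some alternative derives ε (directly, or every symbol in it is nullable)
Nullable: {}


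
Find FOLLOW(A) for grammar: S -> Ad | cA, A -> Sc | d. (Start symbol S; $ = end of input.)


$ ∈ FOLLOW(S). For each A -> αBβ: add FIRST(β)\{ε} to FOLLOW(B); if β nullable, add FOLLOW(A).
FOLLOW(A) = {$, c, d}


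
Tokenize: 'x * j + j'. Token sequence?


Scan left to right, longest-match per lexeme
Tokens: ID(x), OP(*), ID(j), OP(+), ID(j)


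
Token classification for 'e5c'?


Pattern: letter/underscore followed by alphanumerics, not a keyword
Type: IDENTIFIER


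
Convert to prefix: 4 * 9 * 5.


left-to-right (same/higher precedence on left): tree is (* (* 4 9) 5)
Prefix: * * 4 9 5


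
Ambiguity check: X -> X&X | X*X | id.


'id&id*id' has two parse trees (no precedence encoded between & and *)
Ambiguous


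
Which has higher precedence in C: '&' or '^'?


'&' is bitwise AND (level 5); '^' is bitwise XOR (level 4)
Higher level binds tighter
'&' has higher precedence than '^'


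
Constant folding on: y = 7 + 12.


7 + 12 = 19 at compile time
Optimized: y = 19


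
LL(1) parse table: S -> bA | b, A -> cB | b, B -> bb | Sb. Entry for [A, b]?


For [A, b]: 'b' ∈ FIRST(b)
Entry: A -> b


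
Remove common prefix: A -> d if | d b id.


Common prefix: 'd'
Factored: A -> d A', A' -> if | b id


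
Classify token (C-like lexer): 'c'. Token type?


Pattern: letter/underscore followed by alphanumerics, not a keyword
Type: IDENTIFIER


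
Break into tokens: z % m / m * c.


Scan left to right, longest-match per lexeme
Tokens: ID(z), OP(%), ID(m), OP(/), ID(m), OP(*), ID(c)


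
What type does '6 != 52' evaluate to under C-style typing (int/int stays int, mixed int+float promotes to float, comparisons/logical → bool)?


Operand types: int != int
Rule: comparison yields bool
Result type: bool


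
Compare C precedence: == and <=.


'<=' is relational (level 7); '==' is equality (level 6)
Higher level binds tighter
'<=' has higher precedence than '=='


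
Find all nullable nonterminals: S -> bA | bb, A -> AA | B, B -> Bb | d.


A nonterminal is nullable iff some alternative derives ε (directly, or every symbol in it is nullable)
Nullable: {}


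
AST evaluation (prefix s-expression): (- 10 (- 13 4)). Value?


Evaluate inner: (- 13 4) = 9
Evaluate root: (- 10 9) = 1
Result: 1


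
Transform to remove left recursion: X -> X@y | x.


Left-recursive alternatives: X@y; non-recursive: x
Introduce X': X -> xX', X' -> @yX' | ε


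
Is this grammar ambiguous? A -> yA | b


right-linear, alternatives start with distinct terminals 'y' vs 'b': unique leftmost derivation
Unambiguous


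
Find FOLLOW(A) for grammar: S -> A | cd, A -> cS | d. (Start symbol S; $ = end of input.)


$ ∈ FOLLOW(S). For each A -> αBβ: add FIRST(β)\{ε} to FOLLOW(B); if β nullable, add FOLLOW(A).
FOLLOW(A) = {$}


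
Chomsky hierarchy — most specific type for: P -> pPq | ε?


Single nonterminal LHS, but p^n q^n is not regular
Classification: Type 2 (Context-Free)


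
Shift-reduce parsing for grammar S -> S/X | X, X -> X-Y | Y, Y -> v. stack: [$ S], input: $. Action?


start symbol S on stack, input exhausted
Action: accept


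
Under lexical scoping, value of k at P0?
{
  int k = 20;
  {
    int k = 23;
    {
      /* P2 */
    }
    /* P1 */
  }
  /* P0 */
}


k declared in the same block as P0
k = 20


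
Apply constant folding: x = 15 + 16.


15 + 16 = 31 at compile time
Optimized: x = 31


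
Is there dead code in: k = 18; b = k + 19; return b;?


k is read by b's definition; b is returned
No dead code


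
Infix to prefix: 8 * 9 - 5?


left-to-right (same/higher precedence on left): tree is (- (* 8 9) 5)
Prefix: - * 8 9 5


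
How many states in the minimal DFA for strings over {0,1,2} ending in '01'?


Track the longest suffix of input matching a prefix of '01': 3 classes (prefixes of length 0..2)
Minimal DFA: 3 states


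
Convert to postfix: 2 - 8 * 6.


* has higher precedence, evaluate 8*6 first
Postfix: 2 8 6 * -


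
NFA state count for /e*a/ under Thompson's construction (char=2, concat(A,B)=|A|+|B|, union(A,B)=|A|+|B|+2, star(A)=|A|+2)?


Syntax tree has 2 char leaf(s), 0 union(s), 1 star(s)
chars contribute 2×2 = 4; each union adds +2; each star adds +2
Total: 4 + 0 + 2 = 6 states


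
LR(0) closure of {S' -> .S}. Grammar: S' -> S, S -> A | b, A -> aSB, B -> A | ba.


Start: S' -> .S
For each item with dot before a nonterminal B, add B -> .γ for every B-production
Closure: [S' -> .S, S -> .A, S -> .b, A -> .aSB]


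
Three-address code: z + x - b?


Break into single-operator statements:
t1 = z + x
t2 = t1 - b


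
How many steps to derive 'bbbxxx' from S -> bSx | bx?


Derivation: S => bSx => bbSxx => bbbxxx
Steps: 3


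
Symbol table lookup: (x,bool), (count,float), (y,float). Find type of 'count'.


Lookup 'count' → type float


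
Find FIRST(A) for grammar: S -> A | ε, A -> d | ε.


Per alternative of A: FIRST(d) = {d}; FIRST(ε) = {ε}
FIRST(A) = {d, ε}


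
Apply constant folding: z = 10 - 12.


10 - 12 = -2 at compile time
Optimized: z = -2


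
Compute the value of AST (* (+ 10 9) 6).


Evaluate inner: (+ 10 9) = 19
Evaluate root: (* 19 6) = 114
Result: 114


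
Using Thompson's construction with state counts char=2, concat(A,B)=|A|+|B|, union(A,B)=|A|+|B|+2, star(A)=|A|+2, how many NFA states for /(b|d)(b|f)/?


Syntax tree has 4 char leaf(s), 2 union(s), 0 star(s)
chars contribute 4×2 = 8; each union adds +2; each star adds +2
Total: 8 + 4 + 0 = 12 states


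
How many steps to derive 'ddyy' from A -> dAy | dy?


Derivation: A => dAy => ddyy
Steps: 2


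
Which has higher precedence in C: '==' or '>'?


'>' is relational (level 7); '==' is equality (level 6)
Higher level binds tighter
'>' has higher precedence than '=='


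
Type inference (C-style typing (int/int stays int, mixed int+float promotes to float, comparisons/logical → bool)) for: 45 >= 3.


Operand types: int >= int
Rule: comparison yields bool
Result type: bool


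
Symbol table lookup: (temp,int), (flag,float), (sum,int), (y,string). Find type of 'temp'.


Lookup 'temp' → type int


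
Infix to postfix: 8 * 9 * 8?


Left to right (same or higher precedence on left)
Postfix: 8 9 * 8 *


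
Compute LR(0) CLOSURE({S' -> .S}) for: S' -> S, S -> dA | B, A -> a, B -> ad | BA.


Start: S' -> .S
For each item with dot before a nonterminal B, add B -> .γ for every B-production
Closure: [S' -> .S, S -> .dA, S -> .B, B -> .ad, B -> .BA]


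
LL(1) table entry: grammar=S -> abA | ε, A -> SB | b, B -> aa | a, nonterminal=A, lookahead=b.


For [A, b]: 'b' ∈ FIRST(b)
Entry: A -> b


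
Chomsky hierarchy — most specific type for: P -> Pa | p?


Left-linear: every RHS is a terminal or one nonterminal followed by a terminal
Classification: Type 3 (Regular)


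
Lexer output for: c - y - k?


Scan left to right, longest-match per lexeme
Tokens: ID(c), OP(-), ID(y), OP(-), ID(k)


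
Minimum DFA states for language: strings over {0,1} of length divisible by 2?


Track length mod 2: states 0..1, accept at 0
Minimal DFA: 2 states


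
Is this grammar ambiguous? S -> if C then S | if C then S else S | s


dangling else: 'if C then if C then s else s' parses two ways
Ambiguous


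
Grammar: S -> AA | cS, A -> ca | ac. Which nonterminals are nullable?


A nonterminal is nullable iff some alternative derives ε (directly, or every symbol in it is nullable)
Nullable: {}


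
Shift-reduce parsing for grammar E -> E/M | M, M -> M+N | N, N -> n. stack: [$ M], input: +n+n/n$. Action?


shift '+' to continue M -> M+N
Action: shift


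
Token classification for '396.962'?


Pattern: digits with a decimal point
Type: FLOAT_LITERAL


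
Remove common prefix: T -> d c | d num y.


Common prefix: 'd'
Factored: T -> d T', T' -> c | num y


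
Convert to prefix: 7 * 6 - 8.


left-to-right (same/higher precedence on left): tree is (- (* 7 6) 8)
Prefix: - * 7 6 8


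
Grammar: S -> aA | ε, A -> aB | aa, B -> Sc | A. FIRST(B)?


Per alternative of B: FIRST(Sc) = {a, c}; FIRST(A) = {a}
FIRST(B) = {a, c}


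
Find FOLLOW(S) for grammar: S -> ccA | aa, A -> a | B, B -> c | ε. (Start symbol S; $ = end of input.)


$ ∈ FOLLOW(S). For each A -> αBβ: add FIRST(β)\{ε} to FOLLOW(B); if β nullable, add FOLLOW(A).
FOLLOW(S) = {$}


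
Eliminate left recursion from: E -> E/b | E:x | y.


Left-recursive alternatives: E/b, E:x; non-recursive: y
Introduce E': E -> yE', E' -> /bE' | :xE' | ε


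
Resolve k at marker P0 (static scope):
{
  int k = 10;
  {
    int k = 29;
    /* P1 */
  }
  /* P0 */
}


k declared in the same block as P0
k = 10


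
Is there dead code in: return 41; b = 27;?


statement follows a return and is unreachable
Dead: 'b = 27'


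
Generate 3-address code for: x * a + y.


Break into single-operator statements:
t1 = x * a
t2 = t1 + y


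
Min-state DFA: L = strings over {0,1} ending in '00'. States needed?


Track the longest suffix of input matching a prefix of '00': 3 classes (prefixes of length 0..2)
Minimal DFA: 3 states


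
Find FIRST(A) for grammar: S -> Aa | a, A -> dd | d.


Per alternative of A: FIRST(dd) = {d}; FIRST(d) = {d}
FIRST(A) = {d}


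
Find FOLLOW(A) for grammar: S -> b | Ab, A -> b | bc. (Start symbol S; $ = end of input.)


$ ∈ FOLLOW(S). For each A -> αBβ: add FIRST(β)\{ε} to FOLLOW(B); if β nullable, add FOLLOW(A).
FOLLOW(A) = {b}


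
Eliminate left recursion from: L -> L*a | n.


Left-recursive alternatives: L*a; non-recursive: n
Introduce L': L -> nL', L' -> *aL' | ε


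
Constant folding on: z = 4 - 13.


4 - 13 = -9 at compile time
Optimized: z = -9


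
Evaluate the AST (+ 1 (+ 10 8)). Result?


Evaluate inner: (+ 10 8) = 18
Evaluate root: (+ 1 18) = 19
Result: 19


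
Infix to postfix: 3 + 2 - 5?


Left to right (same or higher precedence on left)
Postfix: 3 2 + 5 -


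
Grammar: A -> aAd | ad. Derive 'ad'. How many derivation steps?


Derivation: A => ad
Steps: 1


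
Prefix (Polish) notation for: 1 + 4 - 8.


left-to-right (same/higher precedence on left): tree is (- (+ 1 4) 8)
Prefix: - + 1 4 8


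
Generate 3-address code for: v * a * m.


Break into single-operator statements:
t1 = v * a
t2 = t1 * m


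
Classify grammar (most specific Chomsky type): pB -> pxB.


LHS has context (more than one symbol) and |LHS| ≤ |RHS|
Classification: Type 1 (Context-Sensitive)


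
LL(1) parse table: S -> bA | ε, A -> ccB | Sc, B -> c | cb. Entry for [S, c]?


For [S, c]: ε is nullable and 'c' ∈ FOLLOW(S)
Entry: S -> ε


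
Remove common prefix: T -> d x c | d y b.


Common prefix: 'd'
Factored: T -> d T', T' -> x c | y b


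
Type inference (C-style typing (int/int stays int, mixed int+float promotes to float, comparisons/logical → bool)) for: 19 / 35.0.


Operand types: int / float
Rule: mixed int/float promotes to float; int/int stays int
Result type: float


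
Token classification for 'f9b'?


Pattern: letter/underscore followed by alphanumerics, not a keyword
Type: IDENTIFIER


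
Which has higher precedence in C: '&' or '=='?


'==' is equality (level 6); '&' is bitwise AND (level 5)
Higher level binds tighter
'==' has higher precedence than '&'


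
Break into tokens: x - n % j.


Scan left to right, longest-match per lexeme
Tokens: ID(x), OP(-), ID(n), OP(%), ID(j)


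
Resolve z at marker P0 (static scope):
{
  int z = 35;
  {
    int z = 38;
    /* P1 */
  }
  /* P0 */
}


z declared in the same block as P0
z = 35


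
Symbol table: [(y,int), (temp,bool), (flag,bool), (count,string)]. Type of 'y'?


Lookup 'y' → type int


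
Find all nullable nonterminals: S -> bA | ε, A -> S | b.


A nonterminal is nullable iff some alternative derives ε (directly, or every symbol in it is nullable)
Nullable: {A, S}


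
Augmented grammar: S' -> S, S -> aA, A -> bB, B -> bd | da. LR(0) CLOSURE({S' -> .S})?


Start: S' -> .S
For each item with dot before a nonterminal B, add B -> .γ for every B-production
Closure: [S' -> .S, S -> .aA]


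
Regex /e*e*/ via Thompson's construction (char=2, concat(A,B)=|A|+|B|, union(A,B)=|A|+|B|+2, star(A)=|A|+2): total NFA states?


Syntax tree has 2 char leaf(s), 0 union(s), 2 star(s)
chars contribute 2×2 = 4; each union adds +2; each star adds +2
Total: 4 + 0 + 4 = 8 states


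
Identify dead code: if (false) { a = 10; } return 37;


condition is constant false, so the whole block is unreachable
Dead: 'if (false) { a = 10; }'


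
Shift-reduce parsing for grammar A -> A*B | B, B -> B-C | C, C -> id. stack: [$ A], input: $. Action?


start symbol A on stack, input exhausted
Action: accept


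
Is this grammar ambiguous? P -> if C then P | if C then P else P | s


dangling else: 'if C then if C then s else s' parses two ways
Ambiguous


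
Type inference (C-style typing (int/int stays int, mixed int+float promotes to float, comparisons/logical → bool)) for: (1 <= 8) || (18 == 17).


Operand types: bool || bool
Rule: logical operators take bool operands and yield bool
Result type: bool


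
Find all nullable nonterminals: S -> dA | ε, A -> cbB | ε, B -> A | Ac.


A nonterminal is nullable iff some alternative derives ε (directly, or every symbol in it is nullable)
Nullable: {A, B, S}
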